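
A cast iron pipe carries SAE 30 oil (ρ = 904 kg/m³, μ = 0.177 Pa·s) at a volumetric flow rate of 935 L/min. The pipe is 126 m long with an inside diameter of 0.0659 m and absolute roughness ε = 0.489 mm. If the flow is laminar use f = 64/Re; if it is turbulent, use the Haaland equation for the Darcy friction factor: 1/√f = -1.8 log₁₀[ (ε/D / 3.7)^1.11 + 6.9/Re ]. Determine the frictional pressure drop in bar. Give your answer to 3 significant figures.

ΔP ≈ 7.51 bar

Q = 935 L/min = 935/60000 = 0.01558 m³/s.
Cross-sectional area A = πD²/4 = π(0.0659)²/4 = 0.003411 m²; mean velocity V = Q/A = 0.01558/0.003411 = 4.569 m/s.
Reynolds number Re = ρVD/μ = 904 · 4.569 · 0.0659 / 0.177 = 1538.
Re < 2300 → laminar flow, so f = 64/Re = 64/1538 = 0.04162 (the turbulent correlation is not needed).
Darcy-Weisbach: ΔP = f(L/D)(ρV²/2) = 0.04162·(126/0.0659)·(904·4.569²/2) = 0.04162·1912·9435 = 7.508e+05 Pa.
ΔP = 7.508e+05 Pa = 7.51 bar.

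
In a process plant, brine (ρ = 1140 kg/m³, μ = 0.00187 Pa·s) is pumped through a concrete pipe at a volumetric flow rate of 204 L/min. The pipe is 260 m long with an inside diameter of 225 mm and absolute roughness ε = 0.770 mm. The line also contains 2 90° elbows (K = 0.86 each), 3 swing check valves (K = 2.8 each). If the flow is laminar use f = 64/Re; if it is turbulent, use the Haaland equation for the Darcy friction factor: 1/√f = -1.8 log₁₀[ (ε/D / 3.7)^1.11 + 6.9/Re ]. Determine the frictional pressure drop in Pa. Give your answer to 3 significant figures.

Q = 204 L/min = 204/60000 = 0.0034 m³/s.
Cross-sectional area A = πD²/4 = π(0.225)²/4 = 0.03976 m²; mean velocity V = Q/A = 0.0034/0.03976 = 0.08551 m/s.
Reynolds number Re = ρVD/μ = 1140 · 0.08551 · 0.225 / 0.00187 = 1.173e+04.
Re > 4000 → turbulent. Relative roughness ε/D = 0.00077/0.225 = 0.00342. Haaland: 1/√f = -1.8 log₁₀[(0.00342/3.7)^1.11 + 6.9/1.173e+04] = -1.8 log₁₀[0.000429 + 0.000588] = 5.387, so f = 0.03446.
Total minor-loss coefficient ΣK = 2·0.86 + 3·2.8 = 10.1.
ΔP = [f·L/D + ΣK]·(ρV²/2) = [0.03446·260/0.225 + 10.1]·(1140·0.08551²/2) = [39.82 + 10.1]·4.168 = 208.2 Pa.

ΔP ≈ 208 Pa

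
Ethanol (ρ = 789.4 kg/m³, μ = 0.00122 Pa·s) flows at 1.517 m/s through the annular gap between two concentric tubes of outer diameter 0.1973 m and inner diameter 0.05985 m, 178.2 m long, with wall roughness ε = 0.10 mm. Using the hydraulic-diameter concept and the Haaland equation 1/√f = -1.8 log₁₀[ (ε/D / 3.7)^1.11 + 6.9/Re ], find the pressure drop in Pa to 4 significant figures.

Hydraulic diameter D_h = 4A/P = D_o - D_i = 0.1973 - 0.05985 = 0.1375 m.
Re = ρVD_h/μ = 789.4·1.517·0.1375/0.00122 = 1.349e+05.
ε/D_h = 0.0001/0.1375 = 0.000728; Haaland gives 1/√f = -1.8 log₁₀[7.69e-05+5.11e-05] = 7.007, so f = 0.02037.
ΔP = f(L/D_h)(ρV²/2) = 0.02037·178.2/0.1375·908.3 = 2.399e+04 Pa.

ΔP ≈ 23990 Pa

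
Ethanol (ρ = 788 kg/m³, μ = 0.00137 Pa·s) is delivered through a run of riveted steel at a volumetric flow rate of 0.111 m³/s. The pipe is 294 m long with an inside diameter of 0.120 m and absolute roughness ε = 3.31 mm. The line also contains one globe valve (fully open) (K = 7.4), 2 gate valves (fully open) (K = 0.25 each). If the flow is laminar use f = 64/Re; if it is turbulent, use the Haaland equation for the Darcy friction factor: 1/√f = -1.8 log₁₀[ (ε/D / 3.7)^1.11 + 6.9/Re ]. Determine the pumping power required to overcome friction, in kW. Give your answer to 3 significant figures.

P ≈ 605 kW

Cross-sectional area A = πD²/4 = π(0.12)²/4 = 0.01131 m²; mean velocity V = Q/A = 0.111/0.01131 = 9.815 m/s.
Reynolds number Re = ρVD/μ = 788 · 9.815 · 0.12 / 0.00137 = 6.774e+05.
Re > 4000 → turbulent. Relative roughness ε/D = 0.00331/0.12 = 0.0276. Haaland: 1/√f = -1.8 log₁₀[(0.0276/3.7)^1.11 + 6.9/6.774e+05] = -1.8 log₁₀[0.00435 + 1.02e-05] = 4.249, so f = 0.05539.
Total minor-loss coefficient ΣK = 1·7.4 + 2·0.25 = 7.9.
ΔP = [f·L/D + ΣK]·(ρV²/2) = [0.05539·294/0.12 + 7.9]·(788·9.815²/2) = [135.7 + 7.9]·3.795e+04 = 5.45e+06 Pa.
Pumping power P = QΔP = 0.111·5.45e+06 = 605000 W = 605 kW.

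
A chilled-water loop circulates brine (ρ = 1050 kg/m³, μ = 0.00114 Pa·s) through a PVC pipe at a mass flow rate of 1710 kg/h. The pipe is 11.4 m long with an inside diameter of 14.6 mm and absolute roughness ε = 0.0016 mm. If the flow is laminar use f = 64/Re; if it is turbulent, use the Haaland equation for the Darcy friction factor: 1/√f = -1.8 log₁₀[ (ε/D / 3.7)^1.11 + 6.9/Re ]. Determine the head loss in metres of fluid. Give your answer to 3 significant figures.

ṁ = 1710 kg/h = 1710/3600 = 0.475 kg/s.
A = πD²/4 = π(0.0146)²/4 = 0.0001674 m²; mean velocity V = ṁ/(ρA) = 0.475/(1050 · 0.0001674) = 2.702 m/s.
Reynolds number Re = ρVD/μ = 1050 · 2.702 · 0.0146 / 0.00114 = 3.634e+04.
Re > 4000 → turbulent. Relative roughness ε/D = 1.6e-06/0.0146 = 0.00011. Haaland: 1/√f = -1.8 log₁₀[(0.00011/3.7)^1.11 + 6.9/3.634e+04] = -1.8 log₁₀[9.41e-06 + 0.00019] = 6.661, so f = 0.02254.
Darcy-Weisbach: ΔP = f(L/D)(ρV²/2) = 0.02254·(11.4/0.0146)·(1050·2.702²/2) = 0.02254·780.8·3833 = 6.746e+04 Pa.
Head loss h_f = ΔP/(ρg) = 6.746e+04/(1050·9.81) = 6.55 m.

h_f ≈ 6.55 m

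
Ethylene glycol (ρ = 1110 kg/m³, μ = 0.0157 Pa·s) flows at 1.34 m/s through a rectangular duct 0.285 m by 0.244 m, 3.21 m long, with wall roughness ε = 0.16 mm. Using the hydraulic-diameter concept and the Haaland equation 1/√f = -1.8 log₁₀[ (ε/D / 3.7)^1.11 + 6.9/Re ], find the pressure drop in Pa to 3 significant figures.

ΔP ≈ 312 Pa

Hydraulic diameter D_h = 4A/P = 4·(0.285·0.244)/(2·(0.285+0.244)) = 0.2782/1.058 = 0.2629 m.
Re = ρVD_h/μ = 1110·1.34·0.2629/0.0157 = 2.491e+04.
ε/D_h = 0.00016/0.2629 = 0.000609; Haaland gives 1/√f = -1.8 log₁₀[6.31e-05+0.000277] = 6.243, so f = 0.02566.
ΔP = f(L/D_h)(ρV²/2) = 0.02566·3.21/0.2629·996.6 = 312.2 Pa.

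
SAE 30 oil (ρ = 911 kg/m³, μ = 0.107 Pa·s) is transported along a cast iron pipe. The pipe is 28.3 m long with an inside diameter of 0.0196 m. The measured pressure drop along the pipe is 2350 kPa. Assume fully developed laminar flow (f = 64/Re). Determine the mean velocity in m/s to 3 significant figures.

V ≈ 9.32 m/s

For laminar flow, f = 64/Re with Re = ρVD/μ, so Darcy-Weisbach reduces to ΔP = 32μLV/D². Solving for V: V = ΔP·D²/(32μL) = 2.35e+06·(0.0196)²/(32·0.107·28.3) = 9.317 m/s.
Check: Re = ρVD/μ = 911·9.317·0.0196/0.107 = 1555 < 2300, so the laminar assumption holds.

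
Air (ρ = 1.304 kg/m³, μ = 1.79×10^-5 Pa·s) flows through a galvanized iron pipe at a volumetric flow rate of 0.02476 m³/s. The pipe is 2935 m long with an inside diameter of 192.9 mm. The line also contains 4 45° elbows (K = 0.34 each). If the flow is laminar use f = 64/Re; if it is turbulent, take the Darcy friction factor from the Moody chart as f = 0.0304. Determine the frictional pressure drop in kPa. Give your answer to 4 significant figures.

Cross-sectional area A = πD²/4 = π(0.1929)²/4 = 0.02922 m²; mean velocity V = Q/A = 0.02476/0.02922 = 0.8472 m/s.
Reynolds number Re = ρVD/μ = 1.304 · 0.8472 · 0.1929 / 1.79e-05 = 1.191e+04.
Re > 4000 → turbulent; use the Moody-chart value f = 0.0304.
Total minor-loss coefficient ΣK = 4·0.34 = 1.36.
ΔP = [f·L/D + ΣK]·(ρV²/2) = [0.0304·2935/0.1929 + 1.36]·(1.304·0.8472²/2) = [462.5 + 1.36]·0.468 = 217.1 Pa.
ΔP = 217.1 Pa = 0.2171 kPa.

ΔP ≈ 0.2171 kPa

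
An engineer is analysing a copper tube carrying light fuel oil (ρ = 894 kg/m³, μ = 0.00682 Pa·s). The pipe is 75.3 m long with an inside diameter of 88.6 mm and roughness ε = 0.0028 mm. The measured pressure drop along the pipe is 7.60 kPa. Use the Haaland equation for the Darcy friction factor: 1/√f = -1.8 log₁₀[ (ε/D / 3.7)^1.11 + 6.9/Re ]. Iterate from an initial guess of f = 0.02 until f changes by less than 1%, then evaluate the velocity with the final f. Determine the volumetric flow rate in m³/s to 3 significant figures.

Q ≈ 0.00491 m³/s

Rearranging Darcy-Weisbach: V = √(2·ΔP·D/(f·L·ρ)). With ε/D = 2.8e-06/0.0886 = 3.16e-05, iterate starting from f = 0.02:
  f = 0.02 → V = √(2·7600·0.0886/(0.02·75.3·894)) = 1 m/s; Re = ρVD/μ = 1.162e+04; f → 0.02969
  f = 0.02969 → V = 0.8209 m/s; Re = 9534; f → 0.03132
  f = 0.03132 → V = 0.7992 m/s; Re = 9282; f → 0.03156
Converged (Δf/f < 1%). With the final f = 0.03156: V = √(2·7600·0.0886/(0.03156·75.3·894)) = 0.7962 m/s.
Q = V·A = 0.7962·(π/4·0.0886²) = 0.004909 m³/s = 0.00491 m³/s.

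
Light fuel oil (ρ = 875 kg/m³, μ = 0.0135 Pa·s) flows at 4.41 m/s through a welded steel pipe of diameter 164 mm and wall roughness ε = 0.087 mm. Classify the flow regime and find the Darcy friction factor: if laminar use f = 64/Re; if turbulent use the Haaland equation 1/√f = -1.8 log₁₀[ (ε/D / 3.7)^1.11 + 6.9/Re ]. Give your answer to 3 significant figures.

Re = ρVD/μ = 875·4.41·0.164/0.0135 = 4.688e+04.
Re > 4000 → turbulent. ε/D = 8.7e-05/0.164 = 0.00053; Haaland: 1/√f = -1.8 log₁₀[5.42e-05 + 0.000147] = 6.653, so f = 0.02259.

f ≈ 0.0226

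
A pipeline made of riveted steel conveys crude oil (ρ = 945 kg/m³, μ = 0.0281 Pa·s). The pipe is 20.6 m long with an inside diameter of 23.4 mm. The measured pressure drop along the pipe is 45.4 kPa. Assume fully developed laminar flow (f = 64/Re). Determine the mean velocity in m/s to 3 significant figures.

V ≈ 1.34 m/s

For laminar flow, f = 64/Re with Re = ρVD/μ, so Darcy-Weisbach reduces to ΔP = 32μLV/D². Solving for V: V = ΔP·D²/(32μL) = 4.54e+04·(0.0234)²/(32·0.0281·20.6) = 1.342 m/s.
Check: Re = ρVD/μ = 945·1.342·0.0234/0.0281 = 1056 < 2300, so the laminar assumption holds.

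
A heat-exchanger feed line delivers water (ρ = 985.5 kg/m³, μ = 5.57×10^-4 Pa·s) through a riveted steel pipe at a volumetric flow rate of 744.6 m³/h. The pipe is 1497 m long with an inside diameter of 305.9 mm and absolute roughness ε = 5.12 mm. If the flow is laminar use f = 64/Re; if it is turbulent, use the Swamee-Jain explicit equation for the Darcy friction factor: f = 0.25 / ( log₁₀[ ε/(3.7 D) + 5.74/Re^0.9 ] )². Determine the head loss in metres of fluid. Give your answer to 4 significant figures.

h_f ≈ 89.97 m

Q = 744.6 m³/h = 744.6/3600 = 0.2068 m³/s.
Cross-sectional area A = πD²/4 = π(0.3059)²/4 = 0.07349 m²; mean velocity V = Q/A = 0.2068/0.07349 = 2.814 m/s.
Reynolds number Re = ρVD/μ = 985.5 · 2.814 · 0.3059 / 0.000557 = 1.523e+06.
Re > 4000 → turbulent. Relative roughness ε/D = 0.00512/0.3059 = 0.0167. Swamee-Jain: f = 0.25/(log₁₀[0.0167/3.7 + 5.74/1.523e+06^0.9])² = 0.25/(log₁₀[0.00452 + 1.56e-05])² = 0.25/(-2.343)² = 0.04554.
Darcy-Weisbach: ΔP = f(L/D)(ρV²/2) = 0.04554·(1497/0.3059)·(985.5·2.814²/2) = 0.04554·4894·3903 = 8.698e+05 Pa.
Head loss h_f = ΔP/(ρg) = 8.698e+05/(985.5·9.81) = 89.97 m.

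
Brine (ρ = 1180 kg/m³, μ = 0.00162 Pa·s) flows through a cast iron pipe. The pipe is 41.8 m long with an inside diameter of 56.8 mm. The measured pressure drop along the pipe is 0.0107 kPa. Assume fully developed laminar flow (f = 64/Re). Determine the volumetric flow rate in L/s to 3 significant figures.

Q ≈ 0.0404 L/s

For laminar flow, f = 64/Re with Re = ρVD/μ, so Darcy-Weisbach reduces to ΔP = 32μLV/D². Solving for V: V = ΔP·D²/(32μL) = 10.7·(0.0568)²/(32·0.00162·41.8) = 0.01593 m/s.
Check: Re = ρVD/μ = 1180·0.01593·0.0568/0.00162 = 659.1 < 2300, so the laminar assumption holds.
Q = V·A = 0.01593·(π/4·0.0568²) = 4.037e-05 m³/s = 0.0404 L/s.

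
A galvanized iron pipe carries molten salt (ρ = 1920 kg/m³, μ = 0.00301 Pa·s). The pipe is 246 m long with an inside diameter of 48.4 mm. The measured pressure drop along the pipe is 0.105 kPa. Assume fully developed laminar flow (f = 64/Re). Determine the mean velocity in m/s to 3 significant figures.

V ≈ 0.0104 m/s

For laminar flow, f = 64/Re with Re = ρVD/μ, so Darcy-Weisbach reduces to ΔP = 32μLV/D². Solving for V: V = ΔP·D²/(32μL) = 105·(0.0484)²/(32·0.00301·246) = 0.01038 m/s.
Check: Re = ρVD/μ = 1920·0.01038·0.0484/0.00301 = 320.5 < 2300, so the laminar assumption holds.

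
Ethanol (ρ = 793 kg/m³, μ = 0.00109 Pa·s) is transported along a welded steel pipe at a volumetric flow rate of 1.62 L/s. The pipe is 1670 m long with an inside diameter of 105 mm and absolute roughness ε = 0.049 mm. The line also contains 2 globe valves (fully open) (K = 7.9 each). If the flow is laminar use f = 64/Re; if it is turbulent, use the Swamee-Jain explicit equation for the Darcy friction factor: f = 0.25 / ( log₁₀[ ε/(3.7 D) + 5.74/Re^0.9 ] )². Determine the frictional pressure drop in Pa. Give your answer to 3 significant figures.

ΔP ≈ 6640 Pa

Q = 1.62 L/s = 1.62/1000 = 0.00162 m³/s.
Cross-sectional area A = πD²/4 = π(0.105)²/4 = 0.008659 m²; mean velocity V = Q/A = 0.00162/0.008659 = 0.1871 m/s.
Reynolds number Re = ρVD/μ = 793 · 0.1871 · 0.105 / 0.00109 = 1.429e+04.
Re > 4000 → turbulent. Relative roughness ε/D = 4.9e-05/0.105 = 0.000467. Swamee-Jain: f = 0.25/(log₁₀[0.000467/3.7 + 5.74/1.429e+04^0.9])² = 0.25/(log₁₀[0.000126 + 0.00105])² = 0.25/(-2.931)² = 0.0291.
Total minor-loss coefficient ΣK = 2·7.9 = 15.8.
ΔP = [f·L/D + ΣK]·(ρV²/2) = [0.0291·1670/0.105 + 15.8]·(793·0.1871²/2) = [462.8 + 15.8]·13.88 = 6642 Pa.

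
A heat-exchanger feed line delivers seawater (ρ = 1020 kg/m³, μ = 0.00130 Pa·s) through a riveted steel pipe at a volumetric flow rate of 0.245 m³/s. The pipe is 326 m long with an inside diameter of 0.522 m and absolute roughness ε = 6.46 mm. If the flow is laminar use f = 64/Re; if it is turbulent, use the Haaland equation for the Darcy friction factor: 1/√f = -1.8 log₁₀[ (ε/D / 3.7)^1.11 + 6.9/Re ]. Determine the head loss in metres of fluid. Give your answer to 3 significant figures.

h_f ≈ 1.71 m

Cross-sectional area A = πD²/4 = π(0.522)²/4 = 0.214 m²; mean velocity V = Q/A = 0.245/0.214 = 1.145 m/s.
Reynolds number Re = ρVD/μ = 1020 · 1.145 · 0.522 / 0.0013 = 4.689e+05.
Re > 4000 → turbulent. Relative roughness ε/D = 0.00646/0.522 = 0.0124. Haaland: 1/√f = -1.8 log₁₀[(0.0124/3.7)^1.11 + 6.9/4.689e+05] = -1.8 log₁₀[0.00179 + 1.47e-05] = 4.94, so f = 0.04098.
Darcy-Weisbach: ΔP = f(L/D)(ρV²/2) = 0.04098·(326/0.522)·(1020·1.145²/2) = 0.04098·624.5·668.4 = 1.711e+04 Pa.
Head loss h_f = ΔP/(ρg) = 1.711e+04/(1020·9.81) = 1.71 m.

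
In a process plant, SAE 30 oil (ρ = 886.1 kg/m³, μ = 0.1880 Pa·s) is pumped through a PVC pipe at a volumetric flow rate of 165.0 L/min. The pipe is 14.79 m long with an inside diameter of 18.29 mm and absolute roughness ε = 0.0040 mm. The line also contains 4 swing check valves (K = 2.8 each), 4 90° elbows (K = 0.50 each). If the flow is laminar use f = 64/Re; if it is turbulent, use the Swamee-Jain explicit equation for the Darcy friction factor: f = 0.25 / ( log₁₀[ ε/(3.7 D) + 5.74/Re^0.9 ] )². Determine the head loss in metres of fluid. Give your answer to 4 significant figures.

Q = 165.0 L/min = 165.0/60000 = 0.00275 m³/s.
Cross-sectional area A = πD²/4 = π(0.01829)²/4 = 0.0002627 m²; mean velocity V = Q/A = 0.00275/0.0002627 = 10.47 m/s.
Reynolds number Re = ρVD/μ = 886.1 · 10.47 · 0.01829 / 0.188 = 902.3.
Re < 2300 → laminar flow, so f = 64/Re = 64/902.3 = 0.07093 (the turbulent correlation is not needed).
Total minor-loss coefficient ΣK = 4·2.8 + 4·0.5 = 13.2.
ΔP = [f·L/D + ΣK]·(ρV²/2) = [0.07093·14.79/0.01829 + 13.2]·(886.1·10.47²/2) = [57.36 + 13.2]·4.854e+04 = 3.425e+06 Pa.
Head loss h_f = ΔP/(ρg) = 3.425e+06/(886.1·9.81) = 394.0 m.

h_f ≈ 394.0 m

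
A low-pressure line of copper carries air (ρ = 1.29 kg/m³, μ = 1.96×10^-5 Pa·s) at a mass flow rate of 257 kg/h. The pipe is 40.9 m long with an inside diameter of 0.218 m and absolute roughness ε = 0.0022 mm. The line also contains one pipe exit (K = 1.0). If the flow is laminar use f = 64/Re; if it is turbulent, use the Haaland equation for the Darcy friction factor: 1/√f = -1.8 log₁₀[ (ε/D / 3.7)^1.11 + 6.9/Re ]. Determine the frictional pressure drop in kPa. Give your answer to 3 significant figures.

ΔP ≈ 0.00817 kPa

ṁ = 257 kg/h = 257/3600 = 0.07139 kg/s.
A = πD²/4 = π(0.218)²/4 = 0.03733 m²; mean velocity V = ṁ/(ρA) = 0.07139/(1.29 · 0.03733) = 1.483 m/s.
Reynolds number Re = ρVD/μ = 1.29 · 1.483 · 0.218 / 1.96e-05 = 2.127e+04.
Re > 4000 → turbulent. Relative roughness ε/D = 2.2e-06/0.218 = 1.01e-05. Haaland: 1/√f = -1.8 log₁₀[(1.01e-05/3.7)^1.11 + 6.9/2.127e+04] = -1.8 log₁₀[6.66e-07 + 0.000324] = 6.279, so f = 0.02537.
Total minor-loss coefficient ΣK = 1·1 = 1.
ΔP = [f·L/D + ΣK]·(ρV²/2) = [0.02537·40.9/0.218 + 1]·(1.29·1.483²/2) = [4.759 + 1]·1.418 = 8.166 Pa.
ΔP = 8.166 Pa = 0.00817 kPa.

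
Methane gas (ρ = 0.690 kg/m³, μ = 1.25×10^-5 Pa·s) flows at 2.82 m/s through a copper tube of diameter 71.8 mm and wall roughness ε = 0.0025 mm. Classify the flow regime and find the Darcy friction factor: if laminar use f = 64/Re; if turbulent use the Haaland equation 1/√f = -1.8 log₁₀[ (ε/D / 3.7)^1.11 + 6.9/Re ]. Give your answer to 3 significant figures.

Re = ρVD/μ = 0.69·2.82·0.0718/1.25e-05 = 1.118e+04.
Re > 4000 → turbulent. ε/D = 2.5e-06/0.0718 = 3.48e-05; Haaland: 1/√f = -1.8 log₁₀[2.63e-06 + 0.000617] = 5.774, so f = 0.03.

f ≈ 0.0300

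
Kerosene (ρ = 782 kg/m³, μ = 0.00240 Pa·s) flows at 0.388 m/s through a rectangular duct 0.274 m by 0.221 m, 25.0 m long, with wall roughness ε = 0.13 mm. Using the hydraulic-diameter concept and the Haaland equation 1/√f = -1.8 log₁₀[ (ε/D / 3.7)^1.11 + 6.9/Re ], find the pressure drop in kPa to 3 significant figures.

Hydraulic diameter D_h = 4A/P = 4·(0.274·0.221)/(2·(0.274+0.221)) = 0.2422/0.99 = 0.2447 m.
Re = ρVD_h/μ = 782·0.388·0.2447/0.0024 = 3.093e+04.
ε/D_h = 0.00013/0.2447 = 0.000531; Haaland gives 1/√f = -1.8 log₁₀[5.43e-05+0.000223] = 6.403, so f = 0.02439.
ΔP = f(L/D_h)(ρV²/2) = 0.02439·25/0.2447·58.86 = 146.7 Pa.
ΔP = 0.147 kPa.

ΔP ≈ 0.147 kPa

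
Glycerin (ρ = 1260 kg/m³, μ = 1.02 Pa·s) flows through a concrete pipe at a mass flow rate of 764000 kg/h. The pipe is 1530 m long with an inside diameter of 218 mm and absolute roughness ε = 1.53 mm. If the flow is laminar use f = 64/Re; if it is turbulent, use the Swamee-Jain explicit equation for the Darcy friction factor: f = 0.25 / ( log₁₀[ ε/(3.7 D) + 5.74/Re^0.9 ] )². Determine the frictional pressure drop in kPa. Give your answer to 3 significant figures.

ṁ = 764000 kg/h = 764000/3600 = 212.2 kg/s.
A = πD²/4 = π(0.218)²/4 = 0.03733 m²; mean velocity V = ṁ/(ρA) = 212.2/(1260 · 0.03733) = 4.513 m/s.
Reynolds number Re = ρVD/μ = 1260 · 4.513 · 0.218 / 1.02 = 1215.
Re < 2300 → laminar flow, so f = 64/Re = 64/1215 = 0.05267 (the turbulent correlation is not needed).
Darcy-Weisbach: ΔP = f(L/D)(ρV²/2) = 0.05267·(1530/0.218)·(1260·4.513²/2) = 0.05267·7018·1.283e+04 = 4.742e+06 Pa.
ΔP = 4.742e+06 Pa = 4740 kPa.

ΔP ≈ 4740 kPa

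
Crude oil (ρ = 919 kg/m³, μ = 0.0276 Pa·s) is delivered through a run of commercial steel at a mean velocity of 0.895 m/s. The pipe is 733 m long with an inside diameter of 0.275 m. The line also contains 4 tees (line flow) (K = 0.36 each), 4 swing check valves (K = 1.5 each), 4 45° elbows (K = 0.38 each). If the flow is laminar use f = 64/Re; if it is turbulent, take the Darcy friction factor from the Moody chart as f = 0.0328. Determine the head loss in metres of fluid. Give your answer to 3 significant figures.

Reynolds number Re = ρVD/μ = 919 · 0.895 · 0.275 / 0.0276 = 8195.
Re > 4000 → turbulent; use the Moody-chart value f = 0.0328.
Total minor-loss coefficient ΣK = 4·0.36 + 4·1.5 + 4·0.38 = 8.96.
ΔP = [f·L/D + ΣK]·(ρV²/2) = [0.0328·733/0.275 + 8.96]·(919·0.895²/2) = [87.43 + 8.96]·368.1 = 3.548e+04 Pa.
Head loss h_f = ΔP/(ρg) = 3.548e+04/(919·9.81) = 3.94 m.

h_f ≈ 3.94 m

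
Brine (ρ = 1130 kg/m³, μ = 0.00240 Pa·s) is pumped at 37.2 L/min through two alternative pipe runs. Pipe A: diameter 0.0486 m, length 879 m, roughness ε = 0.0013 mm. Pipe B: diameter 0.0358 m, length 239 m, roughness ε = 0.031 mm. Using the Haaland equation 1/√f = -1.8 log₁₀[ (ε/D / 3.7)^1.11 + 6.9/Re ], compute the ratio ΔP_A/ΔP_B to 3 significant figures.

Pipe A: V = Q/A = 0.00062/0.001855 = 0.3342 m/s; Re = 7648; ε/D = 2.67e-05; Haaland → f = 0.03332; ΔP_A = f(L/D)(ρV²/2) = 3.803e+04 Pa.
Pipe B: V = Q/A = 0.00062/0.001007 = 0.6159 m/s; Re = 1.038e+04; ε/D = 0.000866; Haaland → f = 0.0317; ΔP_B = f(L/D)(ρV²/2) = 4.536e+04 Pa.
ΔP_A/ΔP_B = 3.803e+04/4.536e+04 = 0.838.

ΔP_A/ΔP_B ≈ 0.838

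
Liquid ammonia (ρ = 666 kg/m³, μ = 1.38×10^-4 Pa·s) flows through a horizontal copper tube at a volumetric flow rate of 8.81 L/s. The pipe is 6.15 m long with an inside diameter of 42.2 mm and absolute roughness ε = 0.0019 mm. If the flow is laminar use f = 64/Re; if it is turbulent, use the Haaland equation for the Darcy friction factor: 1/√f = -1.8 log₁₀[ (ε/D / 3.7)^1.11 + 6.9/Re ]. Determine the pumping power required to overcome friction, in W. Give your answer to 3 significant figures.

Q = 8.81 L/s = 8.81/1000 = 0.00881 m³/s.
Cross-sectional area A = πD²/4 = π(0.0422)²/4 = 0.001399 m²; mean velocity V = Q/A = 0.00881/0.001399 = 6.299 m/s.
Reynolds number Re = ρVD/μ = 666 · 6.299 · 0.0422 / 0.000138 = 1.283e+06.
Re > 4000 → turbulent. Relative roughness ε/D = 1.9e-06/0.0422 = 4.5e-05. Haaland: 1/√f = -1.8 log₁₀[(4.5e-05/3.7)^1.11 + 6.9/1.283e+06] = -1.8 log₁₀[3.5e-06 + 5.38e-06] = 9.093, so f = 0.0121.
Darcy-Weisbach: ΔP = f(L/D)(ρV²/2) = 0.0121·(6.15/0.0422)·(666·6.299²/2) = 0.0121·145.7·1.321e+04 = 2.329e+04 Pa.
Pumping power P = QΔP = 0.00881·2.329e+04 = 205.2 W = 205 W.

P ≈ 205 W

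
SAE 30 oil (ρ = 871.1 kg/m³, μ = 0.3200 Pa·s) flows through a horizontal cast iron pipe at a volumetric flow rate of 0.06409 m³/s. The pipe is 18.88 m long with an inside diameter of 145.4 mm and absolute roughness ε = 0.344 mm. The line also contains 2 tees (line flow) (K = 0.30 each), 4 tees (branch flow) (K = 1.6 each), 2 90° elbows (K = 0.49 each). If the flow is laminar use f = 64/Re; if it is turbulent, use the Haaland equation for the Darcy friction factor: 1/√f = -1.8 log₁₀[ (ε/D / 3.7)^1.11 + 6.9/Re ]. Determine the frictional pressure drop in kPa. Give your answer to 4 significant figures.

ΔP ≈ 87.08 kPa

Cross-sectional area A = πD²/4 = π(0.1454)²/4 = 0.0166 m²; mean velocity V = Q/A = 0.06409/0.0166 = 3.86 m/s.
Reynolds number Re = ρVD/μ = 871.1 · 3.86 · 0.1454 / 0.32 = 1528.
Re < 2300 → laminar flow, so f = 64/Re = 64/1528 = 0.04189 (the turbulent correlation is not needed).
Total minor-loss coefficient ΣK = 2·0.3 + 4·1.6 + 2·0.49 = 7.98.
ΔP = [f·L/D + ΣK]·(ρV²/2) = [0.04189·18.88/0.1454 + 7.98]·(871.1·3.86²/2) = [5.44 + 7.98]·6489 = 8.708e+04 Pa.
ΔP = 8.708e+04 Pa = 87.08 kPa.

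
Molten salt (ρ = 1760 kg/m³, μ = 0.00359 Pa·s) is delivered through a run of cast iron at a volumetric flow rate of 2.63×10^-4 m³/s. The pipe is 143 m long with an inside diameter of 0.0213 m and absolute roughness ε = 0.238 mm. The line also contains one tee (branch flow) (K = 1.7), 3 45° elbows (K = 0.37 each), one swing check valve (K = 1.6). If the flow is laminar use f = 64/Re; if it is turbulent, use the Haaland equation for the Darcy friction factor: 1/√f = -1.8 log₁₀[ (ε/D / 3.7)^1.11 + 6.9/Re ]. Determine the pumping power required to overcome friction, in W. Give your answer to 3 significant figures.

P ≈ 39.1 W

Cross-sectional area A = πD²/4 = π(0.0213)²/4 = 0.0003563 m²; mean velocity V = Q/A = 0.000263/0.0003563 = 0.7381 m/s.
Reynolds number Re = ρVD/μ = 1760 · 0.7381 · 0.0213 / 0.00359 = 7707.
Re > 4000 → turbulent. Relative roughness ε/D = 0.000238/0.0213 = 0.0112. Haaland: 1/√f = -1.8 log₁₀[(0.0112/3.7)^1.11 + 6.9/7707] = -1.8 log₁₀[0.0016 + 0.000895] = 4.687, so f = 0.04553.
Total minor-loss coefficient ΣK = 1·1.7 + 3·0.37 + 1·1.6 = 4.41.
ΔP = [f·L/D + ΣK]·(ρV²/2) = [0.04553·143/0.0213 + 4.41]·(1760·0.7381²/2) = [305.6 + 4.41]·479.4 = 1.486e+05 Pa.
Pumping power P = QΔP = 0.000263·1.486e+05 = 39.09 W = 39.1 W.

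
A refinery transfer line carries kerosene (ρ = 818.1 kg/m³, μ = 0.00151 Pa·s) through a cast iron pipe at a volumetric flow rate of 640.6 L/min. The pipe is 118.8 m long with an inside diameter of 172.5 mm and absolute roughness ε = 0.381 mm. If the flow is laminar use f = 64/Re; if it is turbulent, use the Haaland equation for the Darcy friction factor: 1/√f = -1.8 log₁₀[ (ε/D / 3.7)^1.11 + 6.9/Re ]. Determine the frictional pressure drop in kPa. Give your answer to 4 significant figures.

ΔP ≈ 1.597 kPa

Q = 640.6 L/min = 640.6/60000 = 0.01068 m³/s.
Cross-sectional area A = πD²/4 = π(0.1725)²/4 = 0.02337 m²; mean velocity V = Q/A = 0.01068/0.02337 = 0.4568 m/s.
Reynolds number Re = ρVD/μ = 818.1 · 0.4568 · 0.1725 / 0.00151 = 4.27e+04.
Re > 4000 → turbulent. Relative roughness ε/D = 0.000381/0.1725 = 0.00221. Haaland: 1/√f = -1.8 log₁₀[(0.00221/3.7)^1.11 + 6.9/4.27e+04] = -1.8 log₁₀[0.000264 + 0.000162] = 6.068, so f = 0.02716.
Darcy-Weisbach: ΔP = f(L/D)(ρV²/2) = 0.02716·(118.8/0.1725)·(818.1·0.4568²/2) = 0.02716·688.7·85.37 = 1597 Pa.
ΔP = 1597 Pa = 1.597 kPa.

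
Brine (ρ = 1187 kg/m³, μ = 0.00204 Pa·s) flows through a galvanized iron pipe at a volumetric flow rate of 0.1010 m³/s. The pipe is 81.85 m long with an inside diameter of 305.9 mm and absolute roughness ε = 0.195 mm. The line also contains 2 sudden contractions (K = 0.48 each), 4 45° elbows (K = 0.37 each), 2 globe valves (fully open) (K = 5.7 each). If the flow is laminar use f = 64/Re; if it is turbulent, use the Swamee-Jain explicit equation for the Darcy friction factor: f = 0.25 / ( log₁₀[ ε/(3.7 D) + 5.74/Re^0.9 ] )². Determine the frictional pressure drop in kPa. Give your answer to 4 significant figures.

Cross-sectional area A = πD²/4 = π(0.3059)²/4 = 0.07349 m²; mean velocity V = Q/A = 0.101/0.07349 = 1.374 m/s.
Reynolds number Re = ρVD/μ = 1187 · 1.374 · 0.3059 / 0.00204 = 2.446e+05.
Re > 4000 → turbulent. Relative roughness ε/D = 0.000195/0.3059 = 0.000637. Swamee-Jain: f = 0.25/(log₁₀[0.000637/3.7 + 5.74/2.446e+05^0.9])² = 0.25/(log₁₀[0.000172 + 8.11e-05])² = 0.25/(-3.596)² = 0.01933.
Total minor-loss coefficient ΣK = 2·0.48 + 4·0.37 + 2·5.7 = 13.8.
ΔP = [f·L/D + ΣK]·(ρV²/2) = [0.01933·81.85/0.3059 + 13.8]·(1187·1.374²/2) = [5.173 + 13.8]·1121 = 2.131e+04 Pa.
ΔP = 2.131e+04 Pa = 21.31 kPa.

ΔP ≈ 21.31 kPa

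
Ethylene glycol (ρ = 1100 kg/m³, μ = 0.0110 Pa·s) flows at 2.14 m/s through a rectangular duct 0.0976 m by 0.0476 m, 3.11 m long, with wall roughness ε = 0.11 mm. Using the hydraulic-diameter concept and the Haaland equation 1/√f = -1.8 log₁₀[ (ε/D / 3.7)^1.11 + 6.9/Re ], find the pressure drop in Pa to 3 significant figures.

ΔP ≈ 3800 Pa

Hydraulic diameter D_h = 4A/P = 4·(0.0976·0.0476)/(2·(0.0976+0.0476)) = 0.01858/0.2904 = 0.06399 m.
Re = ρVD_h/μ = 1100·2.14·0.06399/0.011 = 1.369e+04.
ε/D_h = 0.00011/0.06399 = 0.00172; Haaland gives 1/√f = -1.8 log₁₀[0.0002+0.000504] = 5.675, so f = 0.03105.
ΔP = f(L/D_h)(ρV²/2) = 0.03105·3.11/0.06399·2519 = 3801 Pa.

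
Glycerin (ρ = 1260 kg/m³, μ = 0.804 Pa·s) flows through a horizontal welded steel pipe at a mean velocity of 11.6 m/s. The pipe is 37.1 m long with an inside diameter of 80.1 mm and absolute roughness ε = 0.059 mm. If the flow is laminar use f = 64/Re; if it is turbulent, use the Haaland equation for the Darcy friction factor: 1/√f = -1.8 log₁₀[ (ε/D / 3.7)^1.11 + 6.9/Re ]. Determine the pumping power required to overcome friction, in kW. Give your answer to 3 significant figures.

P ≈ 101 kW

Reynolds number Re = ρVD/μ = 1260 · 11.6 · 0.0801 / 0.804 = 1456.
Re < 2300 → laminar flow, so f = 64/Re = 64/1456 = 0.04395 (the turbulent correlation is not needed).
Darcy-Weisbach: ΔP = f(L/D)(ρV²/2) = 0.04395·(37.1/0.0801)·(1260·11.6²/2) = 0.04395·463.2·8.477e+04 = 1.726e+06 Pa.
Q = V·A = 11.6·0.005039 = 0.05845 m³/s.
Pumping power P = QΔP = 0.05845·1.726e+06 = 100900 W = 101 kW.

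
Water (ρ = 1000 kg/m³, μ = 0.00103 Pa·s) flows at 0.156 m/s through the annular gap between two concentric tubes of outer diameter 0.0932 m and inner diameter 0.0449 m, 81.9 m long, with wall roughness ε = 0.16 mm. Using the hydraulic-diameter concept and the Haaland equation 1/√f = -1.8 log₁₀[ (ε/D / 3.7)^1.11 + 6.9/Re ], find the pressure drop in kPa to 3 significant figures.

Hydraulic diameter D_h = 4A/P = D_o - D_i = 0.0932 - 0.0449 = 0.0483 m.
Re = ρVD_h/μ = 1000·0.156·0.0483/0.00103 = 7315.
ε/D_h = 0.00016/0.0483 = 0.00331; Haaland gives 1/√f = -1.8 log₁₀[0.000414+0.000943] = 5.161, so f = 0.03754.
ΔP = f(L/D_h)(ρV²/2) = 0.03754·81.9/0.0483·12.17 = 774.5 Pa.
ΔP = 0.774 kPa.

ΔP ≈ 0.774 kPa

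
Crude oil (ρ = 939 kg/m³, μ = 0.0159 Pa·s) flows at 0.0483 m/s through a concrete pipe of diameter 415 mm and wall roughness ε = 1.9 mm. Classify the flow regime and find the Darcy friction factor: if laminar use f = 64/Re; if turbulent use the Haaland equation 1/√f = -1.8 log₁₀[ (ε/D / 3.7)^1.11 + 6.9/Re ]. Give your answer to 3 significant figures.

Re = ρVD/μ = 939·0.0483·0.415/0.0159 = 1184.
Re < 2300 → laminar, so f = 64/Re = 0.05407 (roughness is irrelevant in laminar flow).

f ≈ 0.0541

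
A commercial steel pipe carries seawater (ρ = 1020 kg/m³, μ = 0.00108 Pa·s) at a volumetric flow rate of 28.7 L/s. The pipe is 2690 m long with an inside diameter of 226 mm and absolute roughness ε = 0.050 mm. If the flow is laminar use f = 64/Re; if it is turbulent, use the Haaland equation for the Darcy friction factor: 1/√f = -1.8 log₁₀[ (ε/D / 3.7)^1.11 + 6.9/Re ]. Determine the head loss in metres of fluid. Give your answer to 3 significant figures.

h_f ≈ 5.48 m

Q = 28.7 L/s = 28.7/1000 = 0.0287 m³/s.
Cross-sectional area A = πD²/4 = π(0.226)²/4 = 0.04011 m²; mean velocity V = Q/A = 0.0287/0.04011 = 0.7154 m/s.
Reynolds number Re = ρVD/μ = 1020 · 0.7154 · 0.226 / 0.00108 = 1.527e+05.
Re > 4000 → turbulent. Relative roughness ε/D = 5e-05/0.226 = 0.000221. Haaland: 1/√f = -1.8 log₁₀[(0.000221/3.7)^1.11 + 6.9/1.527e+05] = -1.8 log₁₀[2.05e-05 + 4.52e-05] = 7.528, so f = 0.01764.
Darcy-Weisbach: ΔP = f(L/D)(ρV²/2) = 0.01764·(2690/0.226)·(1020·0.7154²/2) = 0.01764·1.19e+04·261 = 5.482e+04 Pa.
Head loss h_f = ΔP/(ρg) = 5.482e+04/(1020·9.81) = 5.48 m.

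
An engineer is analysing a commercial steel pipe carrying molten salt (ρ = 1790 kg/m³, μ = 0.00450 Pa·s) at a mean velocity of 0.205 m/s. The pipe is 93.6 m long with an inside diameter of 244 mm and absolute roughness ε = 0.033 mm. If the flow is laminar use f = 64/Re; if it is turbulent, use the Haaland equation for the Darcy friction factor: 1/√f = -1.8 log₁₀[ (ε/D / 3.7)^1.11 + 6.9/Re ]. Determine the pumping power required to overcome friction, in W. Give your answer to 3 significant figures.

P ≈ 3.60 W

Reynolds number Re = ρVD/μ = 1790 · 0.205 · 0.244 / 0.0045 = 1.99e+04.
Re > 4000 → turbulent. Relative roughness ε/D = 3.3e-05/0.244 = 0.000135. Haaland: 1/√f = -1.8 log₁₀[(0.000135/3.7)^1.11 + 6.9/1.99e+04] = -1.8 log₁₀[1.19e-05 + 0.000347] = 6.202, so f = 0.026.
Darcy-Weisbach: ΔP = f(L/D)(ρV²/2) = 0.026·(93.6/0.244)·(1790·0.205²/2) = 0.026·383.6·37.61 = 375.2 Pa.
Q = V·A = 0.205·0.04676 = 0.009586 m³/s.
Pumping power P = QΔP = 0.009586·375.2 = 3.596 W = 3.60 W.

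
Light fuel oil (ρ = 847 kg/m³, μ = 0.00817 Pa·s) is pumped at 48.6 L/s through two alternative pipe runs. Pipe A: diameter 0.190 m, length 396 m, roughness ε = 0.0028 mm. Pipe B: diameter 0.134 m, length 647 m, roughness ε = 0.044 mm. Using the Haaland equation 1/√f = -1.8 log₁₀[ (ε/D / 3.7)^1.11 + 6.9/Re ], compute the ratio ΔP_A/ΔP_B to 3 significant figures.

Pipe A: V = Q/A = 0.0486/0.02835 = 1.714 m/s; Re = 3.376e+04; ε/D = 1.47e-05; Haaland → f = 0.0227; ΔP_A = f(L/D)(ρV²/2) = 5.887e+04 Pa.
Pipe B: V = Q/A = 0.0486/0.0141 = 3.446 m/s; Re = 4.787e+04; ε/D = 0.000328; Haaland → f = 0.02189; ΔP_B = f(L/D)(ρV²/2) = 5.317e+05 Pa.
ΔP_A/ΔP_B = 5.887e+04/5.317e+05 = 0.111.

ΔP_A/ΔP_B ≈ 0.111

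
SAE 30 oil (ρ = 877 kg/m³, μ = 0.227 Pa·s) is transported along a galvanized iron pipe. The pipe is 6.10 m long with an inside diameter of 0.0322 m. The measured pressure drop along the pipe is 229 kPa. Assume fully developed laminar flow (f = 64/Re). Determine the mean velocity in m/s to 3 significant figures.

V ≈ 5.36 m/s

For laminar flow, f = 64/Re with Re = ρVD/μ, so Darcy-Weisbach reduces to ΔP = 32μLV/D². Solving for V: V = ΔP·D²/(32μL) = 2.29e+05·(0.0322)²/(32·0.227·6.1) = 5.358 m/s.
Check: Re = ρVD/μ = 877·5.358·0.0322/0.227 = 666.6 < 2300, so the laminar assumption holds.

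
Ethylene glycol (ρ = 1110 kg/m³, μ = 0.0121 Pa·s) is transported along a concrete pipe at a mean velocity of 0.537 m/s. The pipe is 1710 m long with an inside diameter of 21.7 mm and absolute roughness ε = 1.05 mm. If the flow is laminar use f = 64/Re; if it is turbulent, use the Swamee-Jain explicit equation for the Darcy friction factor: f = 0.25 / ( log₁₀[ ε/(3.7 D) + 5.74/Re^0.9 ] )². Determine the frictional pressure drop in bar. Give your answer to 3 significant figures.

Reynolds number Re = ρVD/μ = 1110 · 0.537 · 0.0217 / 0.0121 = 1069.
Re < 2300 → laminar flow, so f = 64/Re = 64/1069 = 0.05987 (the turbulent correlation is not needed).
Darcy-Weisbach: ΔP = f(L/D)(ρV²/2) = 0.05987·(1710/0.0217)·(1110·0.537²/2) = 0.05987·7.88e+04·160 = 7.551e+05 Pa.
ΔP = 7.551e+05 Pa = 7.55 bar.

ΔP ≈ 7.55 bar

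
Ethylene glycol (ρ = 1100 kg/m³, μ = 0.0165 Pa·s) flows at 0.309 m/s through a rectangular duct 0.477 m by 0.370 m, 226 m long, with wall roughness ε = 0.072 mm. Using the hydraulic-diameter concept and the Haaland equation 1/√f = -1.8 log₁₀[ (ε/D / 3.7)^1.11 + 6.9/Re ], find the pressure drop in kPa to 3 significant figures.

ΔP ≈ 0.923 kPa

Hydraulic diameter D_h = 4A/P = 4·(0.477·0.37)/(2·(0.477+0.37)) = 0.706/1.694 = 0.4167 m.
Re = ρVD_h/μ = 1100·0.309·0.4167/0.0165 = 8585.
ε/D_h = 7.2e-05/0.4167 = 0.000173; Haaland gives 1/√f = -1.8 log₁₀[1.56e-05+0.000804] = 5.556, so f = 0.0324.
ΔP = f(L/D_h)(ρV²/2) = 0.0324·226/0.4167·52.51 = 922.6 Pa.
ΔP = 0.923 kPa.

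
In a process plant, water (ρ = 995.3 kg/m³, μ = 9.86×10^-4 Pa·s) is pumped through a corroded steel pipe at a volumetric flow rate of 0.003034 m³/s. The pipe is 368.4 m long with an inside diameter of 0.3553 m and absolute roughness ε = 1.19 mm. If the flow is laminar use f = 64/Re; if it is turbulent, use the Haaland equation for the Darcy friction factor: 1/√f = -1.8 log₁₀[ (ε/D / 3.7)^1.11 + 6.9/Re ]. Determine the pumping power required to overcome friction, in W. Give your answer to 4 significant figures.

P ≈ 0.05096 W

Cross-sectional area A = πD²/4 = π(0.3553)²/4 = 0.09915 m²; mean velocity V = Q/A = 0.003034/0.09915 = 0.0306 m/s.
Reynolds number Re = ρVD/μ = 995.3 · 0.0306 · 0.3553 / 0.000986 = 1.098e+04.
Re > 4000 → turbulent. Relative roughness ε/D = 0.00119/0.3553 = 0.00335. Haaland: 1/√f = -1.8 log₁₀[(0.00335/3.7)^1.11 + 6.9/1.098e+04] = -1.8 log₁₀[0.000419 + 0.000629] = 5.364, so f = 0.03476.
Darcy-Weisbach: ΔP = f(L/D)(ρV²/2) = 0.03476·(368.4/0.3553)·(995.3·0.0306²/2) = 0.03476·1037·0.466 = 16.8 Pa.
Pumping power P = QΔP = 0.003034·16.8 = 0.050957 W = 0.05096 W.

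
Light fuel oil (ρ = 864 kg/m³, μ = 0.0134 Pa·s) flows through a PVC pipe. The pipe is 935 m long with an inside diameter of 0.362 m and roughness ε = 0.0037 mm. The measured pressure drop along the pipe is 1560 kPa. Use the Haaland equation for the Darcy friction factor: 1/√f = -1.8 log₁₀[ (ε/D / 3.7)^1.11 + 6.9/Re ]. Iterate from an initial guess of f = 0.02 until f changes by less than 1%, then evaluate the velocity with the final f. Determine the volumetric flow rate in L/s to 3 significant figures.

Rearranging Darcy-Weisbach: V = √(2·ΔP·D/(f·L·ρ)). With ε/D = 3.7e-06/0.362 = 1.02e-05, iterate starting from f = 0.02:
  f = 0.02 → V = √(2·1.56e+06·0.362/(0.02·935·864)) = 8.361 m/s; Re = ρVD/μ = 1.952e+05; f → 0.01563
  f = 0.01563 → V = 9.457 m/s; Re = 2.207e+05; f → 0.01527
  f = 0.01527 → V = 9.568 m/s; Re = 2.233e+05; f → 0.01524
Converged (Δf/f < 1%). With the final f = 0.01524: V = √(2·1.56e+06·0.362/(0.01524·935·864)) = 9.579 m/s.
Q = V·A = 9.579·(π/4·0.362²) = 0.9859 m³/s = 986 L/s.

Q ≈ 986 L/s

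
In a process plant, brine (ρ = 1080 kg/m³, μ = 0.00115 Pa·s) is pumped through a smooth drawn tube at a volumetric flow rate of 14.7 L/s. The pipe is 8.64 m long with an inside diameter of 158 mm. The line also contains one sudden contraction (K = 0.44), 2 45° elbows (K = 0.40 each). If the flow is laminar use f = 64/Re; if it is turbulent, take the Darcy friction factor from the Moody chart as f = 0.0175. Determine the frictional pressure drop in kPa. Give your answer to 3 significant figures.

Q = 14.7 L/s = 14.7/1000 = 0.0147 m³/s.
Cross-sectional area A = πD²/4 = π(0.158)²/4 = 0.01961 m²; mean velocity V = Q/A = 0.0147/0.01961 = 0.7497 m/s.
Reynolds number Re = ρVD/μ = 1080 · 0.7497 · 0.158 / 0.00115 = 1.112e+05.
Re > 4000 → turbulent; use the Moody-chart value f = 0.0175.
Total minor-loss coefficient ΣK = 1·0.44 + 2·0.4 = 1.24.
ΔP = [f·L/D + ΣK]·(ρV²/2) = [0.0175·8.64/0.158 + 1.24]·(1080·0.7497²/2) = [0.957 + 1.24]·303.5 = 666.9 Pa.
ΔP = 666.9 Pa = 0.667 kPa.

ΔP ≈ 0.667 kPa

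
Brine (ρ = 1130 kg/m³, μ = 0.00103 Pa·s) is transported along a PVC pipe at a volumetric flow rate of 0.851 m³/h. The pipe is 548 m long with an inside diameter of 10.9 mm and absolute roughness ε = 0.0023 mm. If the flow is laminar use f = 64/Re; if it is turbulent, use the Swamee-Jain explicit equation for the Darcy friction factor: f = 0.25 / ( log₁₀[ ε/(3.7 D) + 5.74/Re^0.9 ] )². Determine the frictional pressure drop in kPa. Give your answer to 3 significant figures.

ΔP ≈ 4370 kPa

Q = 0.851 m³/h = 0.851/3600 = 0.0002364 m³/s.
Cross-sectional area A = πD²/4 = π(0.0109)²/4 = 9.331e-05 m²; mean velocity V = Q/A = 0.0002364/9.331e-05 = 2.533 m/s.
Reynolds number Re = ρVD/μ = 1130 · 2.533 · 0.0109 / 0.00103 = 3.029e+04.
Re > 4000 → turbulent. Relative roughness ε/D = 2.3e-06/0.0109 = 0.000211. Swamee-Jain: f = 0.25/(log₁₀[0.000211/3.7 + 5.74/3.029e+04^0.9])² = 0.25/(log₁₀[5.7e-05 + 0.000532])² = 0.25/(-3.23)² = 0.02396.
Darcy-Weisbach: ΔP = f(L/D)(ρV²/2) = 0.02396·(548/0.0109)·(1130·2.533²/2) = 0.02396·5.028e+04·3626 = 4.368e+06 Pa.
ΔP = 4.368e+06 Pa = 4370 kPa.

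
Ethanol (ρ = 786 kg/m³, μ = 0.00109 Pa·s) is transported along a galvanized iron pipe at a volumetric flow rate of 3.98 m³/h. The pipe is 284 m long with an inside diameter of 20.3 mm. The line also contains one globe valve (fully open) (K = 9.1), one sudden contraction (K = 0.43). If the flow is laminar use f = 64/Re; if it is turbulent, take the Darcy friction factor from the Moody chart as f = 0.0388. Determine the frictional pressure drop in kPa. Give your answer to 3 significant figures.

ΔP ≈ 2530 kPa

Q = 3.98 m³/h = 3.98/3600 = 0.001106 m³/s.
Cross-sectional area A = πD²/4 = π(0.0203)²/4 = 0.0003237 m²; mean velocity V = Q/A = 0.001106/0.0003237 = 3.416 m/s.
Reynolds number Re = ρVD/μ = 786 · 3.416 · 0.0203 / 0.00109 = 5e+04.
Re > 4000 → turbulent; use the Moody-chart value f = 0.0388.
Total minor-loss coefficient ΣK = 1·9.1 + 1·0.43 = 9.53.
ΔP = [f·L/D + ΣK]·(ρV²/2) = [0.0388·284/0.0203 + 9.53]·(786·3.416²/2) = [542.8 + 9.53]·4586 = 2.533e+06 Pa.
ΔP = 2.533e+06 Pa = 2530 kPa.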